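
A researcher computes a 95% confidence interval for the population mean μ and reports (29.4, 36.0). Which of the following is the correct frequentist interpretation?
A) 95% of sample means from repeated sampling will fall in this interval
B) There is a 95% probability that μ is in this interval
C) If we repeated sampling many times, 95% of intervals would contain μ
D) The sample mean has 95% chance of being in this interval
C

A) Wrong — coverage applies to intervals containing μ, not to future x̄ values.
B) Wrong — μ is fixed; the randomness lives in the interval, not in μ.
C) Correct — this is the frequentist long-run coverage interpretation.
D) Wrong — x̄ is observed and sits in the interval by construction.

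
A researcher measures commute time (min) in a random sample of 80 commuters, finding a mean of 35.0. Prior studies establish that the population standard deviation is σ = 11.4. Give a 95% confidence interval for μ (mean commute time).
(32.50, 37.50)

z-interval (σ known):
z* = 1.960 for 95% confidence

Margin of error = z* · σ/√n = 1.960 · 11.4/√80 = 2.50

CI: (35.0 - 2.50, 35.0 + 2.50) = (32.50, 37.50)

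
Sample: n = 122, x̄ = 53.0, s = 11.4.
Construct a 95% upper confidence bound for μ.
μ ≤ 54.71

Upper bound (one-sided):
t* = 1.658 (one-sided for 95%)
Upper bound = x̄ + t* · s/√n = 53.0 + 1.658 · 11.4/√122 = 54.71

We are 95% confident that μ ≤ 54.71.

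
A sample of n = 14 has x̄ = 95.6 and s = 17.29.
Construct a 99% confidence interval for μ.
(81.68, 109.52)

t-interval (σ unknown):
df = n - 1 = 13
t* = 3.012 for 99% confidence

Margin of error = t* · s/√n = 3.012 · 17.29/√14 = 13.92

CI: (81.68, 109.52)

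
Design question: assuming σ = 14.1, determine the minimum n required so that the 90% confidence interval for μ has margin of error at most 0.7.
n ≥ 1098

For margin E ≤ 0.7:
n ≥ (z* · σ / E)²
n ≥ (1.645 · 14.1 / 0.7)²
n ≥ 1097.93

Minimum n = 1098 (rounding up)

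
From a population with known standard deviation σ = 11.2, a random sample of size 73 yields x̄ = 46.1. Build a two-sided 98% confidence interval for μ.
(43.05, 49.15)

z-interval (σ known):
z* = 2.326 for 98% confidence

Margin of error = z* · σ/√n = 2.326 · 11.2/√73 = 3.05

CI: (46.1 - 3.05, 46.1 + 3.05) = (43.05, 49.15)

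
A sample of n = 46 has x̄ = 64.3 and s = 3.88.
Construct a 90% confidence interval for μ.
(63.34, 65.26)

t-interval (σ unknown):
df = n - 1 = 45
t* = 1.679 for 90% confidence

Margin of error = t* · s/√n = 1.679 · 3.88/√46 = 0.96

CI: (63.34, 65.26)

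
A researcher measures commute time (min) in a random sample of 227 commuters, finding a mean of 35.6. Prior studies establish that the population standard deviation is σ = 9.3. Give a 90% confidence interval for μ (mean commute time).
(34.58, 36.62)

z-interval (σ known):
z* = 1.645 for 90% confidence

Margin of error = z* · σ/√n = 1.645 · 9.3/√227 = 1.02

CI: (35.6 - 1.02, 35.6 + 1.02) = (34.58, 36.62)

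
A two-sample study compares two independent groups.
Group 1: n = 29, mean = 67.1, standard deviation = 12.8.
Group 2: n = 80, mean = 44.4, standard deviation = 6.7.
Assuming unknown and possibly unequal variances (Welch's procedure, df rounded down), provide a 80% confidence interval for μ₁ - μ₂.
(19.44, 25.96)

Difference: x̄₁ - x̄₂ = 22.70
SE = √(s₁²/n₁ + s₂²/n₂) = √(12.8²/29 + 6.7²/80) = 2.4921
df = 33.72 → 33 (Welch–Satterthwaite, rounded down)
t* = 1.308

CI: 22.70 ± 1.308 · 2.4921 = 22.70 ± 3.26 = (19.44, 25.96)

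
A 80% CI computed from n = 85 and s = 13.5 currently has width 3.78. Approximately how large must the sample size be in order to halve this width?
n ≈ 340

CI width ∝ 1/√n
To reduce width by factor 2, need √n to grow by 2 → need 2² = 4 times as many samples.

Current: n = 85, width = 3.78
New: n = 340, width ≈ 1.88

Width reduced by factor of 3.78/1.88 = 2.01.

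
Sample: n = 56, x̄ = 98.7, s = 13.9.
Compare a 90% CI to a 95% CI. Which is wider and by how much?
95% CI is wider by 1.22

df = 55
90% CI: t* = 1.673, (95.59, 101.81), width = 2 · t* · s/√n = 6.22
95% CI: t* = 2.004, (94.98, 102.42), width = 2 · t* · s/√n = 7.44

The 95% CI is wider by 7.44 - 6.22 = 1.22.
Higher confidence requires a wider interval.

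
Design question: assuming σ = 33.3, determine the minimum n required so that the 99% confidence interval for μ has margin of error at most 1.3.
n ≥ 4355

For margin E ≤ 1.3:
n ≥ (z* · σ / E)²
n ≥ (2.576 · 33.3 / 1.3)²
n ≥ 4354.05

Minimum n = 4355 (rounding up)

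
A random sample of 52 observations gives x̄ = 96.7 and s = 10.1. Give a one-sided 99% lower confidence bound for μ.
μ ≥ 93.34

Lower bound (one-sided):
t* = 2.402 (one-sided for 99%)
Lower bound = x̄ - t* · s/√n = 96.7 - 2.402 · 10.1/√52 = 93.34

We are 99% confident that μ ≥ 93.34.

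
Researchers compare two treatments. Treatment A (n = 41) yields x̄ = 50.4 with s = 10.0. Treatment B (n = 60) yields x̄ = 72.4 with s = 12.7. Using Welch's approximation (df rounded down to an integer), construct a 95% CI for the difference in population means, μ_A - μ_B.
(-26.49, -17.51)

Difference: x̄₁ - x̄₂ = -22.00
SE = √(s₁²/n₁ + s₂²/n₂) = √(10.0²/41 + 12.7²/60) = 2.2643
df = 96.93 → 96 (Welch–Satterthwaite, rounded down)
t* = 1.985

CI: -22.00 ± 1.985 · 2.2643 = -22.00 ± 4.49 = (-26.49, -17.51)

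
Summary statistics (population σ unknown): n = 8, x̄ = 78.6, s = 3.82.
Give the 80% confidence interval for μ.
(76.69, 80.51)

t-interval (σ unknown):
df = n - 1 = 7
t* = 1.415 for 80% confidence

Margin of error = t* · s/√n = 1.415 · 3.82/√8 = 1.91

CI: (76.69, 80.51)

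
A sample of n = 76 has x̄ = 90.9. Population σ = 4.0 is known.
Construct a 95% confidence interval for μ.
(90.00, 91.80)

z-interval (σ known):
z* = 1.960 for 95% confidence

Margin of error = z* · σ/√n = 1.960 · 4.0/√76 = 0.90

CI: (90.9 - 0.90, 90.9 + 0.90) = (90.00, 91.80)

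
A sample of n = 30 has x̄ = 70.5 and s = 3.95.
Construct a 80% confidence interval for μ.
(69.55, 71.45)

t-interval (σ unknown):
df = n - 1 = 29
t* = 1.311 for 80% confidence

Margin of error = t* · s/√n = 1.311 · 3.95/√30 = 0.95

CI: (69.55, 71.45)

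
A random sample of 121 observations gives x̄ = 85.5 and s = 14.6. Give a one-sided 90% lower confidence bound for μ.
μ ≥ 83.79

Lower bound (one-sided):
t* = 1.289 (one-sided for 90%)
Lower bound = x̄ - t* · s/√n = 85.5 - 1.289 · 14.6/√121 = 83.79

We are 90% confident that μ ≥ 83.79.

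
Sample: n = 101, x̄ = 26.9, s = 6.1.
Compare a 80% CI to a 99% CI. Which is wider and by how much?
99% CI is wider by 1.62

df = 100
80% CI: t* = 1.290, (26.12, 27.68), width = 2 · t* · s/√n = 1.57
99% CI: t* = 2.626, (25.31, 28.49), width = 2 · t* · s/√n = 3.19

The 99% CI is wider by 3.19 - 1.57 = 1.62.
Higher confidence requires a wider interval.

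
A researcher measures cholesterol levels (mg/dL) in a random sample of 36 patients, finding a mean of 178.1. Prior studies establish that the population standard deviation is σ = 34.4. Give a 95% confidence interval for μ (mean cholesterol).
(166.86, 189.34)

z-interval (σ known):
z* = 1.960 for 95% confidence

Margin of error = z* · σ/√n = 1.960 · 34.4/√36 = 11.24

CI: (178.1 - 11.24, 178.1 + 11.24) = (166.86, 189.34)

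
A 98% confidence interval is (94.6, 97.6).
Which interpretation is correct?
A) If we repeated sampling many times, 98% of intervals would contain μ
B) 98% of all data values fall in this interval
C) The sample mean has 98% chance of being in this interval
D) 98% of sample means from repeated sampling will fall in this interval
A

A) Correct — this is the frequentist long-run coverage interpretation.
B) Wrong — a CI is about the parameter μ, not individual data values.
C) Wrong — x̄ is observed and sits in the interval by construction.
D) Wrong — coverage applies to intervals containing μ, not to future x̄ values.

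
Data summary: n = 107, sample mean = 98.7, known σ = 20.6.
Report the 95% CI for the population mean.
(94.80, 102.60)

z-interval (σ known):
z* = 1.960 for 95% confidence

Margin of error = z* · σ/√n = 1.960 · 20.6/√107 = 3.90

CI: (98.7 - 3.90, 98.7 + 3.90) = (94.80, 102.60)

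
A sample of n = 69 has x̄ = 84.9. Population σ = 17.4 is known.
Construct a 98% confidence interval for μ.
(80.03, 89.77)

z-interval (σ known):
z* = 2.326 for 98% confidence

Margin of error = z* · σ/√n = 2.326 · 17.4/√69 = 4.87

CI: (84.9 - 4.87, 84.9 + 4.87) = (80.03, 89.77)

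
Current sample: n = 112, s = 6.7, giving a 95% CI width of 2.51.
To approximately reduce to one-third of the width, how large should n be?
n ≈ 1008

CI width ∝ 1/√n
To reduce width by factor 3, need √n to grow by 3 → need 3² = 9 times as many samples.

Current: n = 112, width = 2.51
New: n = 1008, width ≈ 0.83

Width reduced by factor of 2.51/0.83 = 3.02.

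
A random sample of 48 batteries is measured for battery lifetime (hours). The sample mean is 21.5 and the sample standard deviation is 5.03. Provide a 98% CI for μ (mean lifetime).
(19.75, 23.25)

t-interval (σ unknown):
df = n - 1 = 47
t* = 2.408 for 98% confidence

Margin of error = t* · s/√n = 2.408 · 5.03/√48 = 1.75

CI: (19.75, 23.25)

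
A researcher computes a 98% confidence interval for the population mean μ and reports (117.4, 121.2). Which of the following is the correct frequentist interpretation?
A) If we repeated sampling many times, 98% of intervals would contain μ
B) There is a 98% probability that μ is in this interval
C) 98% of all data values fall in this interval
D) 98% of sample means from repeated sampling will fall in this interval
A

A) Correct — this is the frequentist long-run coverage interpretation.
B) Wrong — μ is fixed; the randomness lives in the interval, not in μ.
C) Wrong — a CI is about the parameter μ, not individual data values.
D) Wrong — coverage applies to intervals containing μ, not to future x̄ values.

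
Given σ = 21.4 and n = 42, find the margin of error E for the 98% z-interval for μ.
Margin of error = 7.68

Margin of error = z* · σ/√n
= 2.326 · 21.4/√42
= 2.326 · 21.4/6.4807
= 7.68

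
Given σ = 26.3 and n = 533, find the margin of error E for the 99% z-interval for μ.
Margin of error = 2.93

Margin of error = z* · σ/√n
= 2.576 · 26.3/√533
= 2.576 · 26.3/23.0868
= 2.93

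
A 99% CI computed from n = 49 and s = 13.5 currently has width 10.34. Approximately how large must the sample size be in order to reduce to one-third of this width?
n ≈ 441

CI width ∝ 1/√n
To reduce width by factor 3, need √n to grow by 3 → need 3² = 9 times as many samples.

Current: n = 49, width = 10.34
New: n = 441, width ≈ 3.33

Width reduced by factor of 10.34/3.33 = 3.11.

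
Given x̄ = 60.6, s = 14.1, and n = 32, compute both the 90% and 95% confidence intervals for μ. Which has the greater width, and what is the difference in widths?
95% CI is wider by 1.72

df = 31
90% CI: t* = 1.696, (56.37, 64.83), width = 2 · t* · s/√n = 8.45
95% CI: t* = 2.040, (55.52, 65.68), width = 2 · t* · s/√n = 10.17

The 95% CI is wider by 10.17 - 8.45 = 1.72.
Higher confidence requires a wider interval.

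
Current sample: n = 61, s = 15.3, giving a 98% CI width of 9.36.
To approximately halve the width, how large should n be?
n ≈ 244

CI width ∝ 1/√n
To reduce width by factor 2, need √n to grow by 2 → need 2² = 4 times as many samples.

Current: n = 61, width = 9.36
New: n = 244, width ≈ 4.59

Width reduced by factor of 9.36/4.59 = 2.04.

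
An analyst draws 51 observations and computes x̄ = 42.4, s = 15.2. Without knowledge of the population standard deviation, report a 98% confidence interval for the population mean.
(37.29, 47.51)

t-interval (σ unknown):
df = n - 1 = 50
t* = 2.403 for 98% confidence

Margin of error = t* · s/√n = 2.403 · 15.2/√51 = 5.11

CI: (37.29, 47.51)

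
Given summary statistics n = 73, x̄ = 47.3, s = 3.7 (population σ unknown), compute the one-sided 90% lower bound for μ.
μ ≥ 46.74

Lower bound (one-sided):
t* = 1.293 (one-sided for 90%)
Lower bound = x̄ - t* · s/√n = 47.3 - 1.293 · 3.7/√73 = 46.74

We are 90% confident that μ ≥ 46.74.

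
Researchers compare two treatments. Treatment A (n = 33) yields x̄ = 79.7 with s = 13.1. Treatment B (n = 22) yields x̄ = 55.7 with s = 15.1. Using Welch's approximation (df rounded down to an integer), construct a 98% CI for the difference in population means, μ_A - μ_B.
(14.44, 33.56)

Difference: x̄₁ - x̄₂ = 24.00
SE = √(s₁²/n₁ + s₂²/n₂) = √(13.1²/33 + 15.1²/22) = 3.9452
df = 40.65 → 40 (Welch–Satterthwaite, rounded down)
t* = 2.423

CI: 24.00 ± 2.423 · 3.9452 = 24.00 ± 9.56 = (14.44, 33.56)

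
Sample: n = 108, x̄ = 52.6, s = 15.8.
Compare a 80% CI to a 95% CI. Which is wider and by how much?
95% CI is wider by 2.11

df = 107
80% CI: t* = 1.290, (50.64, 54.56), width = 2 · t* · s/√n = 3.92
95% CI: t* = 1.982, (49.59, 55.61), width = 2 · t* · s/√n = 6.03

The 95% CI is wider by 6.03 - 3.92 = 2.11.
Higher confidence requires a wider interval.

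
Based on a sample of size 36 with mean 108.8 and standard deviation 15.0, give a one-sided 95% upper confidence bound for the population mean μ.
μ ≤ 113.02

Upper bound (one-sided):
t* = 1.690 (one-sided for 95%)
Upper bound = x̄ + t* · s/√n = 108.8 + 1.690 · 15.0/√36 = 113.02

We are 95% confident that μ ≤ 113.02.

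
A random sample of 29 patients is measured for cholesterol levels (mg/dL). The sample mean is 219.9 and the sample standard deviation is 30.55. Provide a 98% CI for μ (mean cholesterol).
(205.90, 233.90)

t-interval (σ unknown):
df = n - 1 = 28
t* = 2.467 for 98% confidence

Margin of error = t* · s/√n = 2.467 · 30.55/√29 = 14.00

CI: (205.90, 233.90)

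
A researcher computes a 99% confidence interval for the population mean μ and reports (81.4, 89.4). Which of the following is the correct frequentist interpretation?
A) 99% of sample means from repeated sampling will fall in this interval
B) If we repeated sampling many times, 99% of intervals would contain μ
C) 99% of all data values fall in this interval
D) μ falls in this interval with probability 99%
B

A) Wrong — coverage applies to intervals containing μ, not to future x̄ values.
B) Correct — this is the frequentist long-run coverage interpretation.
C) Wrong — a CI is about the parameter μ, not individual data values.
D) Wrong — μ is fixed; the randomness lives in the interval, not in μ.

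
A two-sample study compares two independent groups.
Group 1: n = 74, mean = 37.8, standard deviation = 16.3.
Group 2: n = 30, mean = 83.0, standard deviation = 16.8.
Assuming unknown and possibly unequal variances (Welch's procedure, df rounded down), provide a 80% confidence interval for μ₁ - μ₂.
(-49.88, -40.52)

Difference: x̄₁ - x̄₂ = -45.20
SE = √(s₁²/n₁ + s₂²/n₂) = √(16.3²/74 + 16.8²/30) = 3.6053
df = 52.33 → 52 (Welch–Satterthwaite, rounded down)
t* = 1.298

CI: -45.20 ± 1.298 · 3.6053 = -45.20 ± 4.68 = (-49.88, -40.52)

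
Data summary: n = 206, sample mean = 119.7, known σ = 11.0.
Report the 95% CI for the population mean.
(118.20, 121.20)

z-interval (σ known):
z* = 1.960 for 95% confidence

Margin of error = z* · σ/√n = 1.960 · 11.0/√206 = 1.50

CI: (119.7 - 1.50, 119.7 + 1.50) = (118.20, 121.20)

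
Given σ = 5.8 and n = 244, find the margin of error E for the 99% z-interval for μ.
Margin of error = 0.96

Margin of error = z* · σ/√n
= 2.576 · 5.8/√244
= 2.576 · 5.8/15.6205
= 0.96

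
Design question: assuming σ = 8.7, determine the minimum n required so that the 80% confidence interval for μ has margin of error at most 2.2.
n ≥ 26

For margin E ≤ 2.2:
n ≥ (z* · σ / E)²
n ≥ (1.282 · 8.7 / 2.2)²
n ≥ 25.70

Minimum n = 26 (rounding up)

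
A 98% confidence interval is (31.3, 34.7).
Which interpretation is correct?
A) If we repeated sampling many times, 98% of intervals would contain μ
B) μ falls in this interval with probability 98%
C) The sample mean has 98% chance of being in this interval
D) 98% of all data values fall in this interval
A

A) Correct — this is the frequentist long-run coverage interpretation.
B) Wrong — μ is fixed; the randomness lives in the interval, not in μ.
C) Wrong — x̄ is observed and sits in the interval by construction.
D) Wrong — a CI is about the parameter μ, not individual data values.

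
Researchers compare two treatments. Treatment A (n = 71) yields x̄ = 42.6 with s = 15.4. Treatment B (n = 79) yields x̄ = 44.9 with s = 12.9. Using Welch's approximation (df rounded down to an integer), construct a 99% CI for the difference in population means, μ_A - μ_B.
(-8.40, 3.80)

Difference: x̄₁ - x̄₂ = -2.30
SE = √(s₁²/n₁ + s₂²/n₂) = √(15.4²/71 + 12.9²/79) = 2.3338
df = 137.17 → 137 (Welch–Satterthwaite, rounded down)
t* = 2.612

CI: -2.30 ± 2.612 · 2.3338 = -2.30 ± 6.10 = (-8.40, 3.80)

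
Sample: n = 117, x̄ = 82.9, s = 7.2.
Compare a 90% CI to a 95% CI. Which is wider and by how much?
95% CI is wider by 0.43

df = 116
90% CI: t* = 1.658, (81.80, 84.00), width = 2 · t* · s/√n = 2.21
95% CI: t* = 1.981, (81.58, 84.22), width = 2 · t* · s/√n = 2.64

The 95% CI is wider by 2.64 - 2.21 = 0.43.
Higher confidence requires a wider interval.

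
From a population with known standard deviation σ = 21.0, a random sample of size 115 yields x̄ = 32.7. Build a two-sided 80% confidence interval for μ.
(30.19, 35.21)

z-interval (σ known):
z* = 1.282 for 80% confidence

Margin of error = z* · σ/√n = 1.282 · 21.0/√115 = 2.51

CI: (32.7 - 2.51, 32.7 + 2.51) = (30.19, 35.21)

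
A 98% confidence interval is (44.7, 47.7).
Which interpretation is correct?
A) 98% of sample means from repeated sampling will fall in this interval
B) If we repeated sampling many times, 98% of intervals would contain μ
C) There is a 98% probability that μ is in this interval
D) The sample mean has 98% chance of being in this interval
B

A) Wrong — coverage applies to intervals containing μ, not to future x̄ values.
B) Correct — this is the frequentist long-run coverage interpretation.
C) Wrong — μ is fixed; the randomness lives in the interval, not in μ.
D) Wrong — x̄ is observed and sits in the interval by construction.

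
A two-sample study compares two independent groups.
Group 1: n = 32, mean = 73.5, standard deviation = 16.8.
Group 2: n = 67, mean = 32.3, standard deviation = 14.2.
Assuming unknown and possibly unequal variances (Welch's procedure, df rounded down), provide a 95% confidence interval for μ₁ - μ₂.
(34.30, 48.10)

Difference: x̄₁ - x̄₂ = 41.20
SE = √(s₁²/n₁ + s₂²/n₂) = √(16.8²/32 + 14.2²/67) = 3.4394
df = 52.87 → 52 (Welch–Satterthwaite, rounded down)
t* = 2.007

CI: 41.20 ± 2.007 · 3.4394 = 41.20 ± 6.90 = (34.30, 48.10)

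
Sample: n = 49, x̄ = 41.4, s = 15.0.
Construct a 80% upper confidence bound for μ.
μ ≤ 43.22

Upper bound (one-sided):
t* = 0.849 (one-sided for 80%)
Upper bound = x̄ + t* · s/√n = 41.4 + 0.849 · 15.0/√49 = 43.22

We are 80% confident that μ ≤ 43.22.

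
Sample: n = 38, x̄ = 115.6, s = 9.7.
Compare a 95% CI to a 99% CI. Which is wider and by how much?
99% CI is wider by 2.16

df = 37
95% CI: t* = 2.026, (112.41, 118.79), width = 2 · t* · s/√n = 6.38
99% CI: t* = 2.715, (111.33, 119.87), width = 2 · t* · s/√n = 8.54

The 99% CI is wider by 8.54 - 6.38 = 2.16.
Higher confidence requires a wider interval.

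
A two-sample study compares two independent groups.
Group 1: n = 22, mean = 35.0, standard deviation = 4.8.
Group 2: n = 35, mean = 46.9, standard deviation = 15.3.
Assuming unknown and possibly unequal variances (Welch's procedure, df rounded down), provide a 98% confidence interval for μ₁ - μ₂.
(-18.62, -5.18)

Difference: x̄₁ - x̄₂ = -11.90
SE = √(s₁²/n₁ + s₂²/n₂) = √(4.8²/22 + 15.3²/35) = 2.7813
df = 43.74 → 43 (Welch–Satterthwaite, rounded down)
t* = 2.416

CI: -11.90 ± 2.416 · 2.7813 = -11.90 ± 6.72 = (-18.62, -5.18)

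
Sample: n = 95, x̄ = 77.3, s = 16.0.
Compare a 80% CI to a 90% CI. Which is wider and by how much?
90% CI is wider by 1.21

df = 94
80% CI: t* = 1.291, (75.18, 79.42), width = 2 · t* · s/√n = 4.24
90% CI: t* = 1.661, (74.57, 80.03), width = 2 · t* · s/√n = 5.45

The 90% CI is wider by 5.45 - 4.24 = 1.21.
Higher confidence requires a wider interval.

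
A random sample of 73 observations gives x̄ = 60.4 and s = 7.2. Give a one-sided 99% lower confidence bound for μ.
μ ≥ 58.40

Lower bound (one-sided):
t* = 2.379 (one-sided for 99%)
Lower bound = x̄ - t* · s/√n = 60.4 - 2.379 · 7.2/√73 = 58.40

We are 99% confident that μ ≥ 58.40.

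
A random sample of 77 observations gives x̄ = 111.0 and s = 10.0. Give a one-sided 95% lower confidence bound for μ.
μ ≥ 109.10

Lower bound (one-sided):
t* = 1.665 (one-sided for 95%)
Lower bound = x̄ - t* · s/√n = 111.0 - 1.665 · 10.0/√77 = 109.10

We are 95% confident that μ ≥ 109.10.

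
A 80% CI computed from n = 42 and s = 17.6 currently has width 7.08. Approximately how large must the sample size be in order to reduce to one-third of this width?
n ≈ 378

CI width ∝ 1/√n
To reduce width by factor 3, need √n to grow by 3 → need 3² = 9 times as many samples.

Current: n = 42, width = 7.08
New: n = 378, width ≈ 2.32

Width reduced by factor of 7.08/2.32 = 3.05.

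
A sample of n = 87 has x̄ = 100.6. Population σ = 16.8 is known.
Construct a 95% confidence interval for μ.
(97.07, 104.13)

z-interval (σ known):
z* = 1.960 for 95% confidence

Margin of error = z* · σ/√n = 1.960 · 16.8/√87 = 3.53

CI: (100.6 - 3.53, 100.6 + 3.53) = (97.07, 104.13)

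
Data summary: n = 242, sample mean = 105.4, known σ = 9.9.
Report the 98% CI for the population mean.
(103.92, 106.88)

z-interval (σ known):
z* = 2.326 for 98% confidence

Margin of error = z* · σ/√n = 2.326 · 9.9/√242 = 1.48

CI: (105.4 - 1.48, 105.4 + 1.48) = (103.92, 106.88)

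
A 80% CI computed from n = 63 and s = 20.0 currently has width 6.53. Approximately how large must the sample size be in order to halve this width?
n ≈ 252

CI width ∝ 1/√n
To reduce width by factor 2, need √n to grow by 2 → need 2² = 4 times as many samples.

Current: n = 63, width = 6.53
New: n = 252, width ≈ 3.24

Width reduced by factor of 6.53/3.24 = 2.02.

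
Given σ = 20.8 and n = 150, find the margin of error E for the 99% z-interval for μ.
Margin of error = 4.37

Margin of error = z* · σ/√n
= 2.576 · 20.8/√150
= 2.576 · 20.8/12.2474
= 4.37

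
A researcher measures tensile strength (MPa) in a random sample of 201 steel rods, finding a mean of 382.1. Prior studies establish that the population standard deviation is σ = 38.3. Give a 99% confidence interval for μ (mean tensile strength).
(375.14, 389.06)

z-interval (σ known):
z* = 2.576 for 99% confidence

Margin of error = z* · σ/√n = 2.576 · 38.3/√201 = 6.96

CI: (382.1 - 6.96, 382.1 + 6.96) = (375.14, 389.06)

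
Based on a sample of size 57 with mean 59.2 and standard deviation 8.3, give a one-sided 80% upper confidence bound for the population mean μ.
μ ≤ 60.13

Upper bound (one-sided):
t* = 0.848 (one-sided for 80%)
Upper bound = x̄ + t* · s/√n = 59.2 + 0.848 · 8.3/√57 = 60.13

We are 80% confident that μ ≤ 60.13.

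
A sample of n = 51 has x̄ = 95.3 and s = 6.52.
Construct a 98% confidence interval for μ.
(93.11, 97.49)

t-interval (σ unknown):
df = n - 1 = 50
t* = 2.403 for 98% confidence

Margin of error = t* · s/√n = 2.403 · 6.52/√51 = 2.19

CI: (93.11, 97.49)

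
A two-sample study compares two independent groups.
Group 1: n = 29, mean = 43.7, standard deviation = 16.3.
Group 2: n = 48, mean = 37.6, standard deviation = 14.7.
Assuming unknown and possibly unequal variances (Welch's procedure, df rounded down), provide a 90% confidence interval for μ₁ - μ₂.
(-0.09, 12.29)

Difference: x̄₁ - x̄₂ = 6.10
SE = √(s₁²/n₁ + s₂²/n₂) = √(16.3²/29 + 14.7²/48) = 3.6964
df = 54.45 → 54 (Welch–Satterthwaite, rounded down)
t* = 1.674

CI: 6.10 ± 1.674 · 3.6964 = 6.10 ± 6.19 = (-0.09, 12.29)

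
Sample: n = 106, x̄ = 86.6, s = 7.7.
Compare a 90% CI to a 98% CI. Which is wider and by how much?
98% CI is wider by 1.05

df = 105
90% CI: t* = 1.659, (85.36, 87.84), width = 2 · t* · s/√n = 2.48
98% CI: t* = 2.362, (84.83, 88.37), width = 2 · t* · s/√n = 3.53

The 98% CI is wider by 3.53 - 2.48 = 1.05.
Higher confidence requires a wider interval.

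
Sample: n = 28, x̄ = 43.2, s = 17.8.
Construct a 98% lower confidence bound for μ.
μ ≥ 35.94

Lower bound (one-sided):
t* = 2.158 (one-sided for 98%)
Lower bound = x̄ - t* · s/√n = 43.2 - 2.158 · 17.8/√28 = 35.94

We are 98% confident that μ ≥ 35.94.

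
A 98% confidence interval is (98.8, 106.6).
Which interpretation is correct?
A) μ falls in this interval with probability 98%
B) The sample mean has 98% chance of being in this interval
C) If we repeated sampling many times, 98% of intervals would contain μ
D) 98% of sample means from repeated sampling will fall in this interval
C

A) Wrong — μ is fixed; the randomness lives in the interval, not in μ.
B) Wrong — x̄ is observed and sits in the interval by construction.
C) Correct — this is the frequentist long-run coverage interpretation.
D) Wrong — coverage applies to intervals containing μ, not to future x̄ values.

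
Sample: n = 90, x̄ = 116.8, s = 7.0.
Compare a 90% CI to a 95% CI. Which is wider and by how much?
95% CI is wider by 0.48

df = 89
90% CI: t* = 1.662, (115.57, 118.03), width = 2 · t* · s/√n = 2.45
95% CI: t* = 1.987, (115.33, 118.27), width = 2 · t* · s/√n = 2.93

The 95% CI is wider by 2.93 - 2.45 = 0.48.
Higher confidence requires a wider interval.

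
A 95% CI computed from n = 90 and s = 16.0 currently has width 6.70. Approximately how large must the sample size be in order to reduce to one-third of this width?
n ≈ 810

CI width ∝ 1/√n
To reduce width by factor 3, need √n to grow by 3 → need 3² = 9 times as many samples.

Current: n = 90, width = 6.70
New: n = 810, width ≈ 2.21

Width reduced by factor of 6.70/2.21 = 3.03.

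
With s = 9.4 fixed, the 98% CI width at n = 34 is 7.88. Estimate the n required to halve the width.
n ≈ 136

CI width ∝ 1/√n
To reduce width by factor 2, need √n to grow by 2 → need 2² = 4 times as many samples.

Current: n = 34, width = 7.88
New: n = 136, width ≈ 3.79

Width reduced by factor of 7.88/3.79 = 2.08.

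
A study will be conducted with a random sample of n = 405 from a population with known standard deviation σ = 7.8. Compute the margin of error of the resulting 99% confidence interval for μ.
Margin of error = 1.00

Margin of error = z* · σ/√n
= 2.576 · 7.8/√405
= 2.576 · 7.8/20.1246
= 1.00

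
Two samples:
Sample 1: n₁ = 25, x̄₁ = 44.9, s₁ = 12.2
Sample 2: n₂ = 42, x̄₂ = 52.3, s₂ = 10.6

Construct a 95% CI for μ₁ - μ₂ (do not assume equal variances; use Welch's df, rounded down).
(-13.32, -1.48)

Difference: x̄₁ - x̄₂ = -7.40
SE = √(s₁²/n₁ + s₂²/n₂) = √(12.2²/25 + 10.6²/42) = 2.9375
df = 45.09 → 45 (Welch–Satterthwaite, rounded down)
t* = 2.014

CI: -7.40 ± 2.014 · 2.9375 = -7.40 ± 5.92 = (-13.32, -1.48)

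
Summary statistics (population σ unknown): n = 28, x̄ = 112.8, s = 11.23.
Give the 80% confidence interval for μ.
(110.01, 115.59)

t-interval (σ unknown):
df = n - 1 = 27
t* = 1.314 for 80% confidence

Margin of error = t* · s/√n = 1.314 · 11.23/√28 = 2.79

CI: (110.01, 115.59)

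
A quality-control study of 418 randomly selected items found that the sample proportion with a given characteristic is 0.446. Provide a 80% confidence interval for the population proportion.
(0.415, 0.477)

Proportion CI:
SE = √(p̂(1-p̂)/n) = √(0.446 · 0.554 / 418) = 0.02431

z* = 1.282
Margin = z* · SE = 1.282 · 0.02431 = 0.0312

CI: 0.446 ± 0.0312 = (0.415, 0.477)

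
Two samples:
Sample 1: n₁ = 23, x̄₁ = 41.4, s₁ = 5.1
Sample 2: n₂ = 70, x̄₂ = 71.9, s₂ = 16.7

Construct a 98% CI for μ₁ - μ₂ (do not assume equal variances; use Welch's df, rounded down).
(-35.86, -25.14)

Difference: x̄₁ - x̄₂ = -30.50
SE = √(s₁²/n₁ + s₂²/n₂) = √(5.1²/23 + 16.7²/70) = 2.2616
df = 90.79 → 90 (Welch–Satterthwaite, rounded down)
t* = 2.368

CI: -30.50 ± 2.368 · 2.2616 = -30.50 ± 5.36 = (-35.86, -25.14)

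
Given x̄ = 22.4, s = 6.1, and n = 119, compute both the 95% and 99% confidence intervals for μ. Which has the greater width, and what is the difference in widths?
99% CI is wider by 0.72

df = 118
95% CI: t* = 1.980, (21.29, 23.51), width = 2 · t* · s/√n = 2.21
99% CI: t* = 2.618, (20.94, 23.86), width = 2 · t* · s/√n = 2.93

The 99% CI is wider by 2.93 - 2.21 = 0.72.
Higher confidence requires a wider interval.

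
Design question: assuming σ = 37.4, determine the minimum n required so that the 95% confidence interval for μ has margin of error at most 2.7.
n ≥ 738

For margin E ≤ 2.7:
n ≥ (z* · σ / E)²
n ≥ (1.960 · 37.4 / 2.7)²
n ≥ 737.10

Minimum n = 738 (rounding up)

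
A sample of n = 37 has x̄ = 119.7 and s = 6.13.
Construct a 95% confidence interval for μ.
(117.66, 121.74)

t-interval (σ unknown):
df = n - 1 = 36
t* = 2.028 for 95% confidence

Margin of error = t* · s/√n = 2.028 · 6.13/√37 = 2.04

CI: (117.66, 121.74)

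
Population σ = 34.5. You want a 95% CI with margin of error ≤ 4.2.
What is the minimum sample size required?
n ≥ 260

For margin E ≤ 4.2:
n ≥ (z* · σ / E)²
n ≥ (1.960 · 34.5 / 4.2)²
n ≥ 259.21

Minimum n = 260 (rounding up)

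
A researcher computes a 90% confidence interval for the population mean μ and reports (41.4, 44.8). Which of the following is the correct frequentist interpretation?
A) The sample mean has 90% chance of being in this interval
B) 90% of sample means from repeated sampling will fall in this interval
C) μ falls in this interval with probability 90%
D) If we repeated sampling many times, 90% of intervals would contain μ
D

A) Wrong — x̄ is observed and sits in the interval by construction.
B) Wrong — coverage applies to intervals containing μ, not to future x̄ values.
C) Wrong — μ is fixed; the randomness lives in the interval, not in μ.
D) Correct — this is the frequentist long-run coverage interpretation.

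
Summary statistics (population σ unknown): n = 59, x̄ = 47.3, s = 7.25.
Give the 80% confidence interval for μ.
(46.08, 48.52)

t-interval (σ unknown):
df = n - 1 = 58
t* = 1.296 for 80% confidence

Margin of error = t* · s/√n = 1.296 · 7.25/√59 = 1.22

CI: (46.08, 48.52)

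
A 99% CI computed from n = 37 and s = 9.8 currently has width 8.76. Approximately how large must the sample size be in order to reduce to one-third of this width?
n ≈ 333

CI width ∝ 1/√n
To reduce width by factor 3, need √n to grow by 3 → need 3² = 9 times as many samples.

Current: n = 37, width = 8.76
New: n = 333, width ≈ 2.78

Width reduced by factor of 8.76/2.78 = 3.15.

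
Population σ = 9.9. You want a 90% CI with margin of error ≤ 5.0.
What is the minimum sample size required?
n ≥ 11

For margin E ≤ 5.0:
n ≥ (z* · σ / E)²
n ≥ (1.645 · 9.9 / 5.0)²
n ≥ 10.61

Minimum n = 11 (rounding up)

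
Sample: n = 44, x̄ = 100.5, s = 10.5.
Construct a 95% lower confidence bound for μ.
μ ≥ 97.84

Lower bound (one-sided):
t* = 1.681 (one-sided for 95%)
Lower bound = x̄ - t* · s/√n = 100.5 - 1.681 · 10.5/√44 = 97.84

We are 95% confident that μ ≥ 97.84.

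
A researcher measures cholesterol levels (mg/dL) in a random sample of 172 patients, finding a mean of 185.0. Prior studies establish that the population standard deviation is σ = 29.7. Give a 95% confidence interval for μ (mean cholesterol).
(180.56, 189.44)

z-interval (σ known):
z* = 1.960 for 95% confidence

Margin of error = z* · σ/√n = 1.960 · 29.7/√172 = 4.44

CI: (185.0 - 4.44, 185.0 + 4.44) = (180.56, 189.44)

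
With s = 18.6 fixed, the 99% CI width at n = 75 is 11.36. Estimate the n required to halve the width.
n ≈ 300

CI width ∝ 1/√n
To reduce width by factor 2, need √n to grow by 2 → need 2² = 4 times as many samples.

Current: n = 75, width = 11.36
New: n = 300, width ≈ 5.57

Width reduced by factor of 11.36/5.57 = 2.04.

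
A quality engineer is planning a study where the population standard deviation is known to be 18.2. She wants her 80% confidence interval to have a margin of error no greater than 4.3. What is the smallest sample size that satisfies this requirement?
n ≥ 30

For margin E ≤ 4.3:
n ≥ (z* · σ / E)²
n ≥ (1.282 · 18.2 / 4.3)²
n ≥ 29.44

Minimum n = 30 (rounding up)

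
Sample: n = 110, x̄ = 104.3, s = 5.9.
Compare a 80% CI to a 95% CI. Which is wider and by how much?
95% CI is wider by 0.78

df = 109
80% CI: t* = 1.289, (103.57, 105.03), width = 2 · t* · s/√n = 1.45
95% CI: t* = 1.982, (103.19, 105.41), width = 2 · t* · s/√n = 2.23

The 95% CI is wider by 2.23 - 1.45 = 0.78.
Higher confidence requires a wider interval.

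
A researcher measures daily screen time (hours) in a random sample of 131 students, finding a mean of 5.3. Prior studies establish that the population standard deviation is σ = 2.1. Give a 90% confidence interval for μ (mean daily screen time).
(5.00, 5.60)

z-interval (σ known):
z* = 1.645 for 90% confidence

Margin of error = z* · σ/√n = 1.645 · 2.1/√131 = 0.30

CI: (5.3 - 0.30, 5.3 + 0.30) = (5.00, 5.60)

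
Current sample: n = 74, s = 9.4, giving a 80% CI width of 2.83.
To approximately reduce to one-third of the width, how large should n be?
n ≈ 666

CI width ∝ 1/√n
To reduce width by factor 3, need √n to grow by 3 → need 3² = 9 times as many samples.

Current: n = 74, width = 2.83
New: n = 666, width ≈ 0.93

Width reduced by factor of 2.83/0.93 = 3.04.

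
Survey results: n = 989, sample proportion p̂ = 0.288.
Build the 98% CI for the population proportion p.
(0.255, 0.321)

Proportion CI:
SE = √(p̂(1-p̂)/n) = √(0.288 · 0.712 / 989) = 0.01440

z* = 2.326
Margin = z* · SE = 2.326 · 0.01440 = 0.0335

CI: 0.288 ± 0.0335 = (0.255, 0.321)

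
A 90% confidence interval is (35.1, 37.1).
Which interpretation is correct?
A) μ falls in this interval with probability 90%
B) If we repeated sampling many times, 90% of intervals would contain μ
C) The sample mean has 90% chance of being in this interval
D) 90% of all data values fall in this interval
B

A) Wrong — μ is fixed; the randomness lives in the interval, not in μ.
B) Correct — this is the frequentist long-run coverage interpretation.
C) Wrong — x̄ is observed and sits in the interval by construction.
D) Wrong — a CI is about the parameter μ, not individual data values.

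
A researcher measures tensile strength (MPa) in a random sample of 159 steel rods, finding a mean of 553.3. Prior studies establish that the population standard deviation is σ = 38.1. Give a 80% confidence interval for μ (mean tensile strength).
(549.43, 557.17)

z-interval (σ known):
z* = 1.282 for 80% confidence

Margin of error = z* · σ/√n = 1.282 · 38.1/√159 = 3.87

CI: (553.3 - 3.87, 553.3 + 3.87) = (549.43, 557.17)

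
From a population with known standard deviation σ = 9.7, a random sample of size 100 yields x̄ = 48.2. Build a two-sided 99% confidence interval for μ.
(45.70, 50.70)

z-interval (σ known):
z* = 2.576 for 99% confidence

Margin of error = z* · σ/√n = 2.576 · 9.7/√100 = 2.50

CI: (48.2 - 2.50, 48.2 + 2.50) = (45.70, 50.70)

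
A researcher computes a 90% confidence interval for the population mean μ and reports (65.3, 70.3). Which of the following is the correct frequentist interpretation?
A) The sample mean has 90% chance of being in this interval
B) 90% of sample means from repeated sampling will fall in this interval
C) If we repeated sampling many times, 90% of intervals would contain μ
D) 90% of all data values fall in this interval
C

A) Wrong — x̄ is observed and sits in the interval by construction.
B) Wrong — coverage applies to intervals containing μ, not to future x̄ values.
C) Correct — this is the frequentist long-run coverage interpretation.
D) Wrong — a CI is about the parameter μ, not individual data values.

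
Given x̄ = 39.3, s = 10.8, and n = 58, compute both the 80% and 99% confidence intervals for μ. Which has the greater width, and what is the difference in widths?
99% CI is wider by 3.88

df = 57
80% CI: t* = 1.297, (37.46, 41.14), width = 2 · t* · s/√n = 3.68
99% CI: t* = 2.665, (35.52, 43.08), width = 2 · t* · s/√n = 7.56

The 99% CI is wider by 7.56 - 3.68 = 3.88.
Higher confidence requires a wider interval.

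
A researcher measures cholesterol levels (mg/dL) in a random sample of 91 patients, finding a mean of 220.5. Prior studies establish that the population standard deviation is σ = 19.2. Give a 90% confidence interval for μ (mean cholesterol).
(217.19, 223.81)

z-interval (σ known):
z* = 1.645 for 90% confidence

Margin of error = z* · σ/√n = 1.645 · 19.2/√91 = 3.31

CI: (220.5 - 3.31, 220.5 + 3.31) = (217.19, 223.81)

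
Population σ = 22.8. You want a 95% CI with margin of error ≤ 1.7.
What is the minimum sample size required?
n ≥ 692

For margin E ≤ 1.7:
n ≥ (z* · σ / E)²
n ≥ (1.960 · 22.8 / 1.7)²
n ≥ 691.01

Minimum n = 692 (rounding up)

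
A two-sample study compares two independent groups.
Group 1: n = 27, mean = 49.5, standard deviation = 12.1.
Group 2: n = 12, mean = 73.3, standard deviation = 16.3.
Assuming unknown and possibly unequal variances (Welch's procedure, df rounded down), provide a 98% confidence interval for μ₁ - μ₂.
(-37.36, -10.24)

Difference: x̄₁ - x̄₂ = -23.80
SE = √(s₁²/n₁ + s₂²/n₂) = √(12.1²/27 + 16.3²/12) = 5.2501
df = 16.63 → 16 (Welch–Satterthwaite, rounded down)
t* = 2.583

CI: -23.80 ± 2.583 · 5.2501 = -23.80 ± 13.56 = (-37.36, -10.24)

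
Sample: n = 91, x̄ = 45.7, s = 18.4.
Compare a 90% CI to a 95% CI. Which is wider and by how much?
95% CI is wider by 1.26

df = 90
90% CI: t* = 1.662, (42.49, 48.91), width = 2 · t* · s/√n = 6.41
95% CI: t* = 1.987, (41.87, 49.53), width = 2 · t* · s/√n = 7.67

The 95% CI is wider by 7.67 - 6.41 = 1.26.
Higher confidence requires a wider interval.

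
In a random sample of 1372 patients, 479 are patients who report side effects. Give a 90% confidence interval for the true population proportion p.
(0.328, 0.370)

Proportion CI:
p̂ = 479/1372 = 0.34913
SE = √(p̂(1-p̂)/n) = √(0.34913 · 0.65087 / 1372) = 0.01287

z* = 1.645
Margin = z* · SE = 1.645 · 0.01287 = 0.0212

CI: 0.34913 ± 0.0212 = (0.328, 0.370)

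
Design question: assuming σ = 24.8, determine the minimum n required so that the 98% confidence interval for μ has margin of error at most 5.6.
n ≥ 107

For margin E ≤ 5.6:
n ≥ (z* · σ / E)²
n ≥ (2.326 · 24.8 / 5.6)²
n ≥ 106.11

Minimum n = 107 (rounding up)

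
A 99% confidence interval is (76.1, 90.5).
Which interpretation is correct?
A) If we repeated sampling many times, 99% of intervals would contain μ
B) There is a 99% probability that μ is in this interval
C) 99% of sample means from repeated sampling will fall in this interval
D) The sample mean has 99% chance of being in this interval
A

A) Correct — this is the frequentist long-run coverage interpretation.
B) Wrong — μ is fixed; the randomness lives in the interval, not in μ.
C) Wrong — coverage applies to intervals containing μ, not to future x̄ values.
D) Wrong — x̄ is observed and sits in the interval by construction.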